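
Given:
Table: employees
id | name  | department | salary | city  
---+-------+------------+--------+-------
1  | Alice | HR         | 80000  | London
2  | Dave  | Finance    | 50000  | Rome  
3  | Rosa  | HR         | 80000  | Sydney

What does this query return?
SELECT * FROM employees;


SELECT * returns all 3 rows with all columns

3 rows:
1, Alice, HR, 80000, London
2, Dave, Finance, 50000, Rome
3, Rosa, HR, 80000, Sydney


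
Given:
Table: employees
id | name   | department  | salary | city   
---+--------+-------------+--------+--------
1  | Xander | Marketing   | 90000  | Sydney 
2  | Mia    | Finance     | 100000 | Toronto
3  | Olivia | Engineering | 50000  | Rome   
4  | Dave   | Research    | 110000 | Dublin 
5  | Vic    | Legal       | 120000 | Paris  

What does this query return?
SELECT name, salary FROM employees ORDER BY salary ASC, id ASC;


Sorting by salary ASC, then id ASC for ties

5 rows:
Olivia, 50000
Xander, 90000
Mia, 100000
Dave, 110000
Vic, 120000


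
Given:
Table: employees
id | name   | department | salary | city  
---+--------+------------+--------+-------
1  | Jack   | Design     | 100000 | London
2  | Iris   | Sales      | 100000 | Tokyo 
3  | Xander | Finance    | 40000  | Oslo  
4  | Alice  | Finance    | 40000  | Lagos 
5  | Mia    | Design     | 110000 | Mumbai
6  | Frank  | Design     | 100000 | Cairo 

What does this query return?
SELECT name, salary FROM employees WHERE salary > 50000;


Filtering: salary > 50000
Matching: 4 rows

4 rows:
Jack, 100000
Iris, 100000
Mia, 110000
Frank, 100000


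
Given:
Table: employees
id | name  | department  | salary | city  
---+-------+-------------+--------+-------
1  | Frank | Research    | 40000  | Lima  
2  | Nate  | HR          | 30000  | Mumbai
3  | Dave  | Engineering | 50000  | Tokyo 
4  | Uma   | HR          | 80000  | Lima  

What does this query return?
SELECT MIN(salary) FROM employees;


Salaries: 40000, 30000, 50000, 80000
MIN = 30000

30000


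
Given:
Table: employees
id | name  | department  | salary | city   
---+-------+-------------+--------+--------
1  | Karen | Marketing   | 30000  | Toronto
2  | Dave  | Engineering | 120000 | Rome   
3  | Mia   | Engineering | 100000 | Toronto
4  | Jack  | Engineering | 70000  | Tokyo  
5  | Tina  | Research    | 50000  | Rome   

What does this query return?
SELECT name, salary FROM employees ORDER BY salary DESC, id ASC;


Sorting by salary DESC, then id ASC for ties

5 rows:
Dave, 120000
Mia, 100000
Jack, 70000
Tina, 50000
Karen, 30000


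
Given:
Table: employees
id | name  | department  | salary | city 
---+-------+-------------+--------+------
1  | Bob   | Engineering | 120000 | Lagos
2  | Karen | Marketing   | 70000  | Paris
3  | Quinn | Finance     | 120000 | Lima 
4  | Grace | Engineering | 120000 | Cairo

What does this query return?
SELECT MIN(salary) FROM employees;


Salaries: 120000, 70000, 120000, 120000
MIN = 70000

70000


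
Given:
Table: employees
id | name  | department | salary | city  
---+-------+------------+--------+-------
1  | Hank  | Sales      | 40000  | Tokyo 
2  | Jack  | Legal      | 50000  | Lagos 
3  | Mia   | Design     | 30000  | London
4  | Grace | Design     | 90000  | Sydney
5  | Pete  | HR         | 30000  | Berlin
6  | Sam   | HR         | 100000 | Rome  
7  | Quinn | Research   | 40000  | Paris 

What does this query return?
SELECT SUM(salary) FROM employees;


SUM(salary) = 40000 + 50000 + 30000 + 90000 + 30000 + 100000 + 40000 = 380000

380000


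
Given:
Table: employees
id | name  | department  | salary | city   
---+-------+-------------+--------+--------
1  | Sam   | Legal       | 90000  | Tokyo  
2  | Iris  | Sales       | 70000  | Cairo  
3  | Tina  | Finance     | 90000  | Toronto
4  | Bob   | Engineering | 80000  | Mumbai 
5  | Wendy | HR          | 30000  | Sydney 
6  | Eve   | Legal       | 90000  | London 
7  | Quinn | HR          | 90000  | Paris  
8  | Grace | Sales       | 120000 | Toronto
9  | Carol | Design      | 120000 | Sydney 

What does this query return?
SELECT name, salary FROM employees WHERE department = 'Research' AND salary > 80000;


Filtering: department = 'Research' AND salary > 80000
Matching: 0 rows

Empty result set (0 rows)


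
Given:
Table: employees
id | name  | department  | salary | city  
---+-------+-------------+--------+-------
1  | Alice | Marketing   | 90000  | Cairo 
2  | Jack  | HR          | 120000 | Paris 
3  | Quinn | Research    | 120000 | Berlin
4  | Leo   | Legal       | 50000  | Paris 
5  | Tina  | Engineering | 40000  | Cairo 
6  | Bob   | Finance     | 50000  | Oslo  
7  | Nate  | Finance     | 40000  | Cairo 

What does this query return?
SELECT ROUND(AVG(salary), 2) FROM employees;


SUM(salary) = 510000
COUNT = 7
ROUND(AVG, 2) = ROUND(510000 / 7, 2) = 72857.14

72857.14


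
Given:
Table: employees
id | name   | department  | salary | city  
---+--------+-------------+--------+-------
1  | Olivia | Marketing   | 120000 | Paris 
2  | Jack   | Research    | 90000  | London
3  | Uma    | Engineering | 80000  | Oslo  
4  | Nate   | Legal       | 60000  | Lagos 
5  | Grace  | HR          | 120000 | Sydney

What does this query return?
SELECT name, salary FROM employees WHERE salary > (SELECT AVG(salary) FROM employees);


Subquery: AVG(salary) = 94000.0
Filtering: salary > 94000.0
  Olivia (120000) -> MATCH
  Grace (120000) -> MATCH


2 rows:
Olivia, 120000
Grace, 120000


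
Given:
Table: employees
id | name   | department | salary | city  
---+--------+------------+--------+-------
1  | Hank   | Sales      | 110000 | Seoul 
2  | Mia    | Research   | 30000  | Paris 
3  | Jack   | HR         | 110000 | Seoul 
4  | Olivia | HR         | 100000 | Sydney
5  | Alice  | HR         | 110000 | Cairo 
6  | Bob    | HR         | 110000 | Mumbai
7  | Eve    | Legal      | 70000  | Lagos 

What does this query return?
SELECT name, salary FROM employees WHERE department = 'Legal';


Filtering: department = 'Legal'
Matching rows: 1

1 rows:
Eve, 70000


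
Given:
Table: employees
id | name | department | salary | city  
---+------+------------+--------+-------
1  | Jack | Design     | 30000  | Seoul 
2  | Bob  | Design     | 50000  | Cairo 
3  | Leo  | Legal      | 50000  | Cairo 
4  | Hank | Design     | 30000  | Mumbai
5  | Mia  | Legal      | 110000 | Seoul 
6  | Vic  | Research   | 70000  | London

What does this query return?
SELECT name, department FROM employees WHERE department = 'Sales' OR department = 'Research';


Filtering: department = 'Sales' OR 'Research'
Matching: 1 rows

1 rows:
Vic, Research


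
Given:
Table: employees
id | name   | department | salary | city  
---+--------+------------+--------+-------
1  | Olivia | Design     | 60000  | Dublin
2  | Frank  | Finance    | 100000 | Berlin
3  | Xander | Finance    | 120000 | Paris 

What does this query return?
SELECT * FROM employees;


SELECT * returns all 3 rows with all columns

3 rows:
1, Olivia, Design, 60000, Dublin
2, Frank, Finance, 100000, Berlin
3, Xander, Finance, 120000, Paris


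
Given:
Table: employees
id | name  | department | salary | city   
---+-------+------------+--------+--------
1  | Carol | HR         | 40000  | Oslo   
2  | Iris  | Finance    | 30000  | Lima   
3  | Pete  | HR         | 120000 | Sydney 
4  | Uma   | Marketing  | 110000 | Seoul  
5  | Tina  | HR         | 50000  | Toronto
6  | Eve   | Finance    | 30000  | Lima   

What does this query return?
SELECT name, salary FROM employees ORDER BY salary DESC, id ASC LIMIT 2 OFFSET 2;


Sort by salary DESC (id ASC tiebreak), then skip 2 and take 2
Rows 3 through 4

2 rows:
Tina, 50000
Carol, 40000


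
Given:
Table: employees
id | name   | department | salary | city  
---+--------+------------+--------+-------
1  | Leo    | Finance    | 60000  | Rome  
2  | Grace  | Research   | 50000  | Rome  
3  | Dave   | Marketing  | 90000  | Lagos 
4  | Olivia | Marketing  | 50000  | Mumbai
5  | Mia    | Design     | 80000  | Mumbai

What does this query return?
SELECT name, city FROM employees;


Projecting columns: name, city

5 rows:
Leo, Rome
Grace, Rome
Dave, Lagos
Olivia, Mumbai
Mia, Mumbai


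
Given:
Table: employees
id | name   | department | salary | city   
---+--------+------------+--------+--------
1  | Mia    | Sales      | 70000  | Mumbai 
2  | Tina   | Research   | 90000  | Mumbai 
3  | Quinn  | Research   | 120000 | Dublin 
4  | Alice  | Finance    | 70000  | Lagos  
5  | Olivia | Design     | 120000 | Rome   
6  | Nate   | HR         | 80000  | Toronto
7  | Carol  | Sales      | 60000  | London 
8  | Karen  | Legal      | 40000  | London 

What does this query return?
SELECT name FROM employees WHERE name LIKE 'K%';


LIKE 'K%' matches names starting with 'K'
Matching: 1

1 rows:
Karen


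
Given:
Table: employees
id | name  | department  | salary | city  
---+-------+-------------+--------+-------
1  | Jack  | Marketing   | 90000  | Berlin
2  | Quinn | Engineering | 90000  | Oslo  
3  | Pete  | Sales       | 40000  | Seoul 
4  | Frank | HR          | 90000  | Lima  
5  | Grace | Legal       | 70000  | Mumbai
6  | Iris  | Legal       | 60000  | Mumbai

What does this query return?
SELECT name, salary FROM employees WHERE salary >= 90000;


Filtering: salary >= 90000
Matching: 3 rows

3 rows:
Jack, 90000
Quinn, 90000
Frank, 90000


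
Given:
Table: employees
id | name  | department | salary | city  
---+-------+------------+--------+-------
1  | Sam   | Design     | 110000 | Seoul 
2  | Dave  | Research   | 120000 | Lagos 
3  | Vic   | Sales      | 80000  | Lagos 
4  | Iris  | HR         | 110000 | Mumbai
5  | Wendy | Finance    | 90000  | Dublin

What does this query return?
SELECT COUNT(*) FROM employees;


COUNT(*) counts all rows

5


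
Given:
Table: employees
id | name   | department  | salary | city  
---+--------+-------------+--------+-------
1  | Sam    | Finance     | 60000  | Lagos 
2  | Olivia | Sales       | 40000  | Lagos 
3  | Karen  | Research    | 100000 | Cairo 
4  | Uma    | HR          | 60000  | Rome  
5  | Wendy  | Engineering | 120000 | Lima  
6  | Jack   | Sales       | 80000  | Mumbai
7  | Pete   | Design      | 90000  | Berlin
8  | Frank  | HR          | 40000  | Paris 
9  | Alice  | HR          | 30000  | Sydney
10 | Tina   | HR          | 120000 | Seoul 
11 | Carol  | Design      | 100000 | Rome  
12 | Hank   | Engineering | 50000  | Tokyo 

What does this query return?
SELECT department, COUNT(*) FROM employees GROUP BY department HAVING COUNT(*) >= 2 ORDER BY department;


Groups with count >= 2:
  Design: 2 -> PASS
  Engineering: 2 -> PASS
  HR: 4 -> PASS
  Sales: 2 -> PASS
  Finance: 1 -> filtered out
  Research: 1 -> filtered out


4 groups:
Design, 2
Engineering, 2
HR, 4
Sales, 2


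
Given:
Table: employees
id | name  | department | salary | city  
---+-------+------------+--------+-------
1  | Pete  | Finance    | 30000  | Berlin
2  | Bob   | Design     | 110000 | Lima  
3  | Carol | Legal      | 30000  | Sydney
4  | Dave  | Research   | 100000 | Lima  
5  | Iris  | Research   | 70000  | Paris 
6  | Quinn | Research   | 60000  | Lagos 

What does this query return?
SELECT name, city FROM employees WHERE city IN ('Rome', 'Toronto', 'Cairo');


Filtering: city IN ('Rome', 'Toronto', 'Cairo')
Matching: 0 rows

Empty result set (0 rows)


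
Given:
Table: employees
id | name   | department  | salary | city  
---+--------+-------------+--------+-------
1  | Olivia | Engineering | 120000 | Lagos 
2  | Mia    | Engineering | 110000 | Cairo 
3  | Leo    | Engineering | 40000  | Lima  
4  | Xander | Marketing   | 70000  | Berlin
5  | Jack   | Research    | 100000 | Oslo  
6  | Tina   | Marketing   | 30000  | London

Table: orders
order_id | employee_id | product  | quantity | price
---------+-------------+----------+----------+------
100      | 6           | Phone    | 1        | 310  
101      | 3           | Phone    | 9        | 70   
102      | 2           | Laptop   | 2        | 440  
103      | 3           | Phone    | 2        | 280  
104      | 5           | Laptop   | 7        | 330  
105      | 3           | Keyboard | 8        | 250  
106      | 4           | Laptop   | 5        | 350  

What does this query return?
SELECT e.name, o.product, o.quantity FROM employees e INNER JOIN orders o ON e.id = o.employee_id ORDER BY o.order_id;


Joining employees.id = orders.employee_id:
  employee Tina (id=6) -> order Phone
  employee Leo (id=3) -> order Phone
  employee Mia (id=2) -> order Laptop
  employee Leo (id=3) -> order Phone
  employee Jack (id=5) -> order Laptop
  employee Leo (id=3) -> order Keyboard
  employee Xander (id=4) -> order Laptop


7 rows:
Tina, Phone, 1
Leo, Phone, 9
Mia, Laptop, 2
Leo, Phone, 2
Jack, Laptop, 7
Leo, Keyboard, 8
Xander, Laptop, 5


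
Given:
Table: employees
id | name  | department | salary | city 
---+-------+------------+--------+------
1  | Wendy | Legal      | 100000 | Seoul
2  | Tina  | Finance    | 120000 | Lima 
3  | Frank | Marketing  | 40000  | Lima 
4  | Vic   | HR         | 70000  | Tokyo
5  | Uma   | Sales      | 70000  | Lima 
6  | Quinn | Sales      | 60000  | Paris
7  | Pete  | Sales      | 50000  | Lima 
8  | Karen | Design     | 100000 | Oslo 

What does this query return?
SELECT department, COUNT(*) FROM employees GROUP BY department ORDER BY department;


Assigning each row to its department group:
  Wendy -> Legal
  Tina -> Finance
  Frank -> Marketing
  Vic -> HR
  Uma -> Sales
  Quinn -> Sales
  Pete -> Sales
  Karen -> Design


6 groups:
Design, 1
Finance, 1
HR, 1
Legal, 1
Marketing, 1
Sales, 3


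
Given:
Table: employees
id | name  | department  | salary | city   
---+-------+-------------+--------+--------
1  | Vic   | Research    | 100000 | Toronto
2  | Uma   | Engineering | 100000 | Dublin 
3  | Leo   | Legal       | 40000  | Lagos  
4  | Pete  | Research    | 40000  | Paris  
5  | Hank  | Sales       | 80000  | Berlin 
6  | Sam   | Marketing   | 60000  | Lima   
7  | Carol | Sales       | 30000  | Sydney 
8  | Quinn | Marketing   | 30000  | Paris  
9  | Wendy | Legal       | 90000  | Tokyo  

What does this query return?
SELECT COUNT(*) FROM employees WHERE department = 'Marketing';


Counting rows where department = 'Marketing'
  Sam -> MATCH
  Quinn -> MATCH


2


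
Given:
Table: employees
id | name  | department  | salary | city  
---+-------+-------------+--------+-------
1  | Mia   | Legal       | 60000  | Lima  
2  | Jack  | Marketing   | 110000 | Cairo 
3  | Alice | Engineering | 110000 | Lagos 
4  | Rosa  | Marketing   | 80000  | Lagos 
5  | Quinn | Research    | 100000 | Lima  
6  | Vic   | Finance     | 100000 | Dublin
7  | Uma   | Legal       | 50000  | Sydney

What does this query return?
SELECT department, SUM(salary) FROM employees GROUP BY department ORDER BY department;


Summing salary within each department:
  Engineering: 110000 = 110000
  Finance: 100000 = 100000
  Legal: 60000 + 50000 = 110000
  Marketing: 110000 + 80000 = 190000
  Research: 100000 = 100000


5 groups:
Engineering, 110000
Finance, 100000
Legal, 110000
Marketing, 190000
Research, 100000


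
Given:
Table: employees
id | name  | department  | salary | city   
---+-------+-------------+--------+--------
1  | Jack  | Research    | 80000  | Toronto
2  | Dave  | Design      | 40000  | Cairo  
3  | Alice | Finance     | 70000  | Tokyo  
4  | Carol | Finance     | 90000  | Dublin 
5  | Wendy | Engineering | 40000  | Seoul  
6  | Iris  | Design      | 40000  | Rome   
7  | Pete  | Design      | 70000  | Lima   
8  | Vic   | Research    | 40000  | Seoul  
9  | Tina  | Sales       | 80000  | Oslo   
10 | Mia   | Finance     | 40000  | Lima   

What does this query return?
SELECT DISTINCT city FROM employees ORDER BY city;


All 'city' values (row order): Toronto, Cairo, Tokyo, Dublin, Seoul, Rome, Lima, Seoul, Oslo, Lima
Removing duplicates leaves 8 unique value(s).

8 values:
Cairo
Dublin
Lima
Oslo
Rome
Seoul
Tokyo
Toronto


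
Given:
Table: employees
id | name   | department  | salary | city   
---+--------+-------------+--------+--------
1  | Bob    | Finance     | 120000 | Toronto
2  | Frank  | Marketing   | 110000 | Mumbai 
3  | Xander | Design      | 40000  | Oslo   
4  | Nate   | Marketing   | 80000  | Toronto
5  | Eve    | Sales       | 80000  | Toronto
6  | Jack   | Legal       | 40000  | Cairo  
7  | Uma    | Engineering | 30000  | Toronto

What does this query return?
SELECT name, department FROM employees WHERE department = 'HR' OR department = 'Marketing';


Filtering: department = 'HR' OR 'Marketing'
Matching: 2 rows

2 rows:
Frank, Marketing
Nate, Marketing


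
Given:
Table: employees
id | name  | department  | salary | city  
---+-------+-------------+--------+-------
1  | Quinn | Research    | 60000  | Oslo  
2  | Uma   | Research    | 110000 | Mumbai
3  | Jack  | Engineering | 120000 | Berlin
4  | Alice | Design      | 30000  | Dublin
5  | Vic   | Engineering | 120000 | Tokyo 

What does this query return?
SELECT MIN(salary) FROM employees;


Salaries: 60000, 110000, 120000, 30000, 120000
MIN = 30000

30000


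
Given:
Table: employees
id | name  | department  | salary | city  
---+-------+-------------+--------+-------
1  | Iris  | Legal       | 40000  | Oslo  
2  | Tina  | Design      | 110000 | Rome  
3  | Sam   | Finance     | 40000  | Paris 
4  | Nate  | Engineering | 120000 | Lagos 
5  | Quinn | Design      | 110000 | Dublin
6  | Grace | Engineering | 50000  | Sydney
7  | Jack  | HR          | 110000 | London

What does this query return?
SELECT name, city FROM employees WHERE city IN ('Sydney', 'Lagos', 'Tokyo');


Filtering: city IN ('Sydney', 'Lagos', 'Tokyo')
Matching: 2 rows

2 rows:
Nate, Lagos
Grace, Sydney


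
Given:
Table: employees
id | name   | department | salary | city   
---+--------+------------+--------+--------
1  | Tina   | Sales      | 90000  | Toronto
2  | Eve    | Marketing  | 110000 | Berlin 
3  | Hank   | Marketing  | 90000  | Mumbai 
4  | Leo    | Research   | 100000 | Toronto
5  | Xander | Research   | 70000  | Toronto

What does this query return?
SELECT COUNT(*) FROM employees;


COUNT(*) counts all rows

5


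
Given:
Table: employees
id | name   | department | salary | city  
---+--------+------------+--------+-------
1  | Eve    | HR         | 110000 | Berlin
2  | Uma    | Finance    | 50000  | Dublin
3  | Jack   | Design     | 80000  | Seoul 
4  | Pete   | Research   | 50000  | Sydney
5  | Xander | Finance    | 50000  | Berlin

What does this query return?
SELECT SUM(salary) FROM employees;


SUM(salary) = 110000 + 50000 + 80000 + 50000 + 50000 = 340000

340000


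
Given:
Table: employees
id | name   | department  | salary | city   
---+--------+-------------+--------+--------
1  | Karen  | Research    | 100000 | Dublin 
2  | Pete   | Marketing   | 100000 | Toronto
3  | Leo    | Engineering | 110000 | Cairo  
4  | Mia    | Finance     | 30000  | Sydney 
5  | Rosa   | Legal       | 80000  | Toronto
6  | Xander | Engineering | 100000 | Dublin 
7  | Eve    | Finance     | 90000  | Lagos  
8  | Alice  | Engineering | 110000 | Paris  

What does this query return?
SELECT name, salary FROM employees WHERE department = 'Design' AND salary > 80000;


Filtering: department = 'Design' AND salary > 80000
Matching: 0 rows

Empty result set (0 rows)


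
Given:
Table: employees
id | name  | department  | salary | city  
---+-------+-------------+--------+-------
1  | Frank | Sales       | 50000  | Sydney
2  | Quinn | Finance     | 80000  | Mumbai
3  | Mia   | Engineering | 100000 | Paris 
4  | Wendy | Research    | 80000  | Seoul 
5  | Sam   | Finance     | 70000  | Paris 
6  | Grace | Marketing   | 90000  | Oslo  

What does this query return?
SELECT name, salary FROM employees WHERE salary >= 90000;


Filtering: salary >= 90000
Matching: 2 rows

2 rows:
Mia, 100000
Grace, 90000


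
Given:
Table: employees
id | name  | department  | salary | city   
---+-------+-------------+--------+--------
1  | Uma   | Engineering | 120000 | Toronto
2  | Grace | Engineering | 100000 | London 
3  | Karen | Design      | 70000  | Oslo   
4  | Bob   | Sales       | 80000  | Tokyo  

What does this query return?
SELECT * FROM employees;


SELECT * returns all 4 rows with all columns

4 rows:
1, Uma, Engineering, 120000, Toronto
2, Grace, Engineering, 100000, London
3, Karen, Design, 70000, Oslo
4, Bob, Sales, 80000, Tokyo


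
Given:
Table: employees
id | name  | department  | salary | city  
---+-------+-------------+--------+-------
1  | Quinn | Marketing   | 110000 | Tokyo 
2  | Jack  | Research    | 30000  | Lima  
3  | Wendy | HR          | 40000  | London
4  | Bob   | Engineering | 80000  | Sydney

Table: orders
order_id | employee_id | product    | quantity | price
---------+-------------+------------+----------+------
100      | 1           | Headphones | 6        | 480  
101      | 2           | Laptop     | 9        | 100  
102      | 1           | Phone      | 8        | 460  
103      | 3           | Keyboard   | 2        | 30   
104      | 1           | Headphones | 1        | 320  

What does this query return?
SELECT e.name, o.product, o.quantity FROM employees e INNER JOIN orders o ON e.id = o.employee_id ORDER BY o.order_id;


Joining employees.id = orders.employee_id:
  employee Quinn (id=1) -> order Headphones
  employee Jack (id=2) -> order Laptop
  employee Quinn (id=1) -> order Phone
  employee Wendy (id=3) -> order Keyboard
  employee Quinn (id=1) -> order Headphones


5 rows:
Quinn, Headphones, 6
Jack, Laptop, 9
Quinn, Phone, 8
Wendy, Keyboard, 2
Quinn, Headphones, 1


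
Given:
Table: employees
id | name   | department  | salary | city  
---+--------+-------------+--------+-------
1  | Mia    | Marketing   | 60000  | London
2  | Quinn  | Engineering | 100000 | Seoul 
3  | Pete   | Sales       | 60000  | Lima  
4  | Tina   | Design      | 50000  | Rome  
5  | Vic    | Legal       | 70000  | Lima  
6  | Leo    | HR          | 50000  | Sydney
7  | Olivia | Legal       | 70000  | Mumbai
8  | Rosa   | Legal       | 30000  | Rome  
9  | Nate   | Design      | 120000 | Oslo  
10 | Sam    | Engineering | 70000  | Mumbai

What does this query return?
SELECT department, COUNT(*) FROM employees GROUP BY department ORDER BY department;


Assigning each row to its department group:
  Mia -> Marketing
  Quinn -> Engineering
  Pete -> Sales
  Tina -> Design
  Vic -> Legal
  Leo -> HR
  Olivia -> Legal
  Rosa -> Legal
  Nate -> Design
  Sam -> Engineering


6 groups:
Design, 2
Engineering, 2
HR, 1
Legal, 3
Marketing, 1
Sales, 1


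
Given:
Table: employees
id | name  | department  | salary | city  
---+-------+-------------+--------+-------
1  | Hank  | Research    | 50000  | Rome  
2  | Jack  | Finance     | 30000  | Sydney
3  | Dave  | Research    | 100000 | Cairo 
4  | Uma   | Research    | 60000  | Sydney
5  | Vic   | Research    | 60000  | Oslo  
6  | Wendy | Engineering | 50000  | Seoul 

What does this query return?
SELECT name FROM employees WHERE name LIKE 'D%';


LIKE 'D%' matches names starting with 'D'
Matching: 1

1 rows:
Dave


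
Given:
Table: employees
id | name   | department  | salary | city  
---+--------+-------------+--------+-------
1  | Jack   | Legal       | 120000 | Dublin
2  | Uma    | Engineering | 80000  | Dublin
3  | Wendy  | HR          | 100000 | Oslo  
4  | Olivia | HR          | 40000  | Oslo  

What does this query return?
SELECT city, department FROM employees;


Projecting columns: city, department

4 rows:
Dublin, Legal
Dublin, Engineering
Oslo, HR
Oslo, HR


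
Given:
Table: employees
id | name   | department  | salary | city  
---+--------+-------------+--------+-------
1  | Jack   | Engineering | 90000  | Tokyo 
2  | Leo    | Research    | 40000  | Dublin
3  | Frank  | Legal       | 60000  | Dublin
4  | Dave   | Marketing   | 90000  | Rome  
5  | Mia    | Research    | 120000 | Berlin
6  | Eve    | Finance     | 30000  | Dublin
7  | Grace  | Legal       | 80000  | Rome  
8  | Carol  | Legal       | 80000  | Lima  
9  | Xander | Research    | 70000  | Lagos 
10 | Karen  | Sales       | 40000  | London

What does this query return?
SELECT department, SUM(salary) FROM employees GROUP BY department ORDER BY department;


Summing salary within each department:
  Engineering: 90000 = 90000
  Finance: 30000 = 30000
  Legal: 60000 + 80000 + 80000 = 220000
  Marketing: 90000 = 90000
  Research: 40000 + 120000 + 70000 = 230000
  Sales: 40000 = 40000


6 groups:
Engineering, 90000
Finance, 30000
Legal, 220000
Marketing, 90000
Research, 230000
Sales, 40000


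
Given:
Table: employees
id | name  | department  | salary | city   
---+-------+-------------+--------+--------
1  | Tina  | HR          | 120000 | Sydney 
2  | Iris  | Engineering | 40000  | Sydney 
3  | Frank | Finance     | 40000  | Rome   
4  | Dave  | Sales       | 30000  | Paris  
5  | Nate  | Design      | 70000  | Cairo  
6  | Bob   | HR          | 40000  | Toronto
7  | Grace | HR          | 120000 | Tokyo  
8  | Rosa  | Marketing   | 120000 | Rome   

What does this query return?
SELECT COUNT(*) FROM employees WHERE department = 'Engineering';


Counting rows where department = 'Engineering'
  Iris -> MATCH


1


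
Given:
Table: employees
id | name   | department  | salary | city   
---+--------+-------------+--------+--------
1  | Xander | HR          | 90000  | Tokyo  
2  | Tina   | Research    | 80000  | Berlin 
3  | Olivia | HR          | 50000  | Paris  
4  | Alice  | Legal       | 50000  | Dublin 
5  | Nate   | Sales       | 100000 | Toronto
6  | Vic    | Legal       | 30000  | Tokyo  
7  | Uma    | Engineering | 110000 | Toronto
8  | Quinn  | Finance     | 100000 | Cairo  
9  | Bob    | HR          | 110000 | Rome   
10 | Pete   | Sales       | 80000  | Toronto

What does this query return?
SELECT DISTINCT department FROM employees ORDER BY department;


All 'department' values (row order): HR, Research, HR, Legal, Sales, Legal, Engineering, Finance, HR, Sales
Removing duplicates leaves 6 unique value(s).

6 values:
Engineering
Finance
HR
Legal
Research
Sales


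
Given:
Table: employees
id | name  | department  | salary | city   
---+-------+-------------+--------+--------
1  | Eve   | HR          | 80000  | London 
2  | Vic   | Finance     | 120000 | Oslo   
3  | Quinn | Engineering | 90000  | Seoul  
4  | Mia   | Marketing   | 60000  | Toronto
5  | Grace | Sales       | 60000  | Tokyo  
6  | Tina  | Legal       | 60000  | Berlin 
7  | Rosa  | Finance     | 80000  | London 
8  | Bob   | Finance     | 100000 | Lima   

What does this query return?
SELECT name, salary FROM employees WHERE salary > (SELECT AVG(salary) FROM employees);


Subquery: AVG(salary) = 81250.0
Filtering: salary > 81250.0
  Vic (120000) -> MATCH
  Quinn (90000) -> MATCH
  Bob (100000) -> MATCH


3 rows:
Vic, 120000
Quinn, 90000
Bob, 100000


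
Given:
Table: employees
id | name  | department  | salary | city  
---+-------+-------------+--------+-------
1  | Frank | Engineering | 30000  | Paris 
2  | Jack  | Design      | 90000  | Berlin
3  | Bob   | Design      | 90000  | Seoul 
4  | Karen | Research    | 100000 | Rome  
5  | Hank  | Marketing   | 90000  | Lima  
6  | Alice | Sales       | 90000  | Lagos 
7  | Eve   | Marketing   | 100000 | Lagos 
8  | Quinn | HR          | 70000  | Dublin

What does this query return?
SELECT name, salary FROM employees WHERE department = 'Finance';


Filtering: department = 'Finance'
Matching rows: 0

Empty result set (0 rows)


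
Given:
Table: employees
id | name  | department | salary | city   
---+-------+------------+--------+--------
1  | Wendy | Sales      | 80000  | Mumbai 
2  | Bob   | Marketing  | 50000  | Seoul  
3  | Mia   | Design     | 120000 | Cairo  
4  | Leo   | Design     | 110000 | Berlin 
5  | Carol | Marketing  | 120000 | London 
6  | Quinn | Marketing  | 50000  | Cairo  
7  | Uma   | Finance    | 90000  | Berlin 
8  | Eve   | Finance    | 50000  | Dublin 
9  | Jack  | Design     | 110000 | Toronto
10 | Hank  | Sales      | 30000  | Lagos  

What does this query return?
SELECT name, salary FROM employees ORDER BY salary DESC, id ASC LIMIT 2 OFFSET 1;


Sort by salary DESC (id ASC tiebreak), then skip 1 and take 2
Rows 2 through 3

2 rows:
Carol, 120000
Leo, 110000


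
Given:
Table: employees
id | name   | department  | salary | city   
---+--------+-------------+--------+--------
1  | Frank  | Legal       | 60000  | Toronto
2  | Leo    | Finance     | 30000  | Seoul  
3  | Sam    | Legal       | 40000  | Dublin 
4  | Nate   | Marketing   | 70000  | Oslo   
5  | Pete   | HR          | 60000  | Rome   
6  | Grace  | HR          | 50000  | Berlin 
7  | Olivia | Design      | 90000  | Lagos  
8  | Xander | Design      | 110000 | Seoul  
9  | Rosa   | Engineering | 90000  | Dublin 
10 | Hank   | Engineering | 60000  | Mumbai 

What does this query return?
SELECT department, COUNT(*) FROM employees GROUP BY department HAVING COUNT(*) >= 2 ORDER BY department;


Groups with count >= 2:
  Design: 2 -> PASS
  Engineering: 2 -> PASS
  HR: 2 -> PASS
  Legal: 2 -> PASS
  Finance: 1 -> filtered out
  Marketing: 1 -> filtered out


4 groups:
Design, 2
Engineering, 2
HR, 2
Legal, 2


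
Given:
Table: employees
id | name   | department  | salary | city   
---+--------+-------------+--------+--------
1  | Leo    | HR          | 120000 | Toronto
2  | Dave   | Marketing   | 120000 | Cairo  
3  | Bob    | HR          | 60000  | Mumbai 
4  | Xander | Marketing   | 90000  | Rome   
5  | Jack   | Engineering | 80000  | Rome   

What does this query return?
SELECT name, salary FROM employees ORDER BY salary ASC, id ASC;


Sorting by salary ASC, then id ASC for ties

5 rows:
Bob, 60000
Jack, 80000
Xander, 90000
Leo, 120000
Dave, 120000


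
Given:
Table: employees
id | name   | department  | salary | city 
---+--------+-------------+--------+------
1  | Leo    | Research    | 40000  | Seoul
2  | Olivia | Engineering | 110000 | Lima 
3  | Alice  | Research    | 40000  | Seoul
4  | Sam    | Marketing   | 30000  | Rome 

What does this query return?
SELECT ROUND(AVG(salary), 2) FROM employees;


SUM(salary) = 220000
COUNT = 4
ROUND(AVG, 2) = ROUND(220000 / 4, 2) = 55000.0

55000.0


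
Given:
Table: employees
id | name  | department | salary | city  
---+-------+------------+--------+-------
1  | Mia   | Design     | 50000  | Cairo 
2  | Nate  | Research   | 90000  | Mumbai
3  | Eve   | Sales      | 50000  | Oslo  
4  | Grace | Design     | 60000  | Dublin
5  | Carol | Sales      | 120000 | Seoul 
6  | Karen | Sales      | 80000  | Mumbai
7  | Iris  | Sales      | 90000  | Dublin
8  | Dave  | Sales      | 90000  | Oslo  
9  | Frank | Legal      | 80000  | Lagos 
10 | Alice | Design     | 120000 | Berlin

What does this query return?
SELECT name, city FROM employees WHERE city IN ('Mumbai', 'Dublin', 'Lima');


Filtering: city IN ('Mumbai', 'Dublin', 'Lima')
Matching: 4 rows

4 rows:
Nate, Mumbai
Grace, Dublin
Karen, Mumbai
Iris, Dublin


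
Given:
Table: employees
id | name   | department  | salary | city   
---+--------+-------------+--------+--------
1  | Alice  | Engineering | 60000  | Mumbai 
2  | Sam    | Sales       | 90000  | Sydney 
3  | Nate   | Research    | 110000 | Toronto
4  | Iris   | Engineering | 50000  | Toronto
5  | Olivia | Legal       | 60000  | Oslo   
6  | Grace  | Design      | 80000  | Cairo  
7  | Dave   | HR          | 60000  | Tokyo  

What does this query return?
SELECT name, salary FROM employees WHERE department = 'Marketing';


Filtering: department = 'Marketing'
Matching rows: 0

Empty result set (0 rows)


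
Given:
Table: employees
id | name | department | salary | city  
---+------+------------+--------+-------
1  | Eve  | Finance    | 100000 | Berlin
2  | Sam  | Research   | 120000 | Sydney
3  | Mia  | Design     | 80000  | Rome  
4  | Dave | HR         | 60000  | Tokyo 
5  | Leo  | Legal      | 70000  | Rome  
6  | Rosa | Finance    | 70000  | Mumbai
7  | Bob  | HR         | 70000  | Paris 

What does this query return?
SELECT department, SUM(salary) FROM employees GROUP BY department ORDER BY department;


Summing salary within each department:
  Design: 80000 = 80000
  Finance: 100000 + 70000 = 170000
  HR: 60000 + 70000 = 130000
  Legal: 70000 = 70000
  Research: 120000 = 120000


5 groups:
Design, 80000
Finance, 170000
HR, 130000
Legal, 70000
Research, 120000


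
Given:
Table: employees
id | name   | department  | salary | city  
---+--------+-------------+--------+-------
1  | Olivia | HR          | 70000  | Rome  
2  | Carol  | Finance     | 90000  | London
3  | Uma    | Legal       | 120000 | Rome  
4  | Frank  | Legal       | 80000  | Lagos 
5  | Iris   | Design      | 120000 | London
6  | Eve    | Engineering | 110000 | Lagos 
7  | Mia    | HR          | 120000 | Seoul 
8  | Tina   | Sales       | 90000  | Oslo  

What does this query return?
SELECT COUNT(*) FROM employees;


COUNT(*) counts all rows

8


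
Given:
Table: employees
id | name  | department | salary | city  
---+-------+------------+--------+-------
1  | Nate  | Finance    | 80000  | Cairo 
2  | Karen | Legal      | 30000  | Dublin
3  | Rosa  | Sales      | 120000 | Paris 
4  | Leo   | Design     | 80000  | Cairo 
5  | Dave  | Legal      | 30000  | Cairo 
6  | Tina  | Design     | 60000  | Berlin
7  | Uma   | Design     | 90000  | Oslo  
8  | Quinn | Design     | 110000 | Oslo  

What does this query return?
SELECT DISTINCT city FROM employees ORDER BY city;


All 'city' values (row order): Cairo, Dublin, Paris, Cairo, Cairo, Berlin, Oslo, Oslo
Removing duplicates leaves 5 unique value(s).

5 values:
Berlin
Cairo
Dublin
Oslo
Paris


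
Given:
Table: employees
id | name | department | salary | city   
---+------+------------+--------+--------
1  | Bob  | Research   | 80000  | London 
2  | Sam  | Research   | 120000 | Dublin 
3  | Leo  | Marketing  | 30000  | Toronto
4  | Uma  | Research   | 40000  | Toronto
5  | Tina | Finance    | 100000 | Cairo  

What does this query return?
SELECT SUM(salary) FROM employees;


SUM(salary) = 80000 + 120000 + 30000 + 40000 + 100000 = 370000

370000


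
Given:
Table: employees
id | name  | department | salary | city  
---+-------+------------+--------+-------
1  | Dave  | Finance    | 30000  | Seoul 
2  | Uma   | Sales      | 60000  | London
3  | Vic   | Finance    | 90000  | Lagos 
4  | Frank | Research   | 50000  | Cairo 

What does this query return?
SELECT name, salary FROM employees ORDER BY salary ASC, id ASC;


Sorting by salary ASC, then id ASC for ties

4 rows:
Dave, 30000
Frank, 50000
Uma, 60000
Vic, 90000


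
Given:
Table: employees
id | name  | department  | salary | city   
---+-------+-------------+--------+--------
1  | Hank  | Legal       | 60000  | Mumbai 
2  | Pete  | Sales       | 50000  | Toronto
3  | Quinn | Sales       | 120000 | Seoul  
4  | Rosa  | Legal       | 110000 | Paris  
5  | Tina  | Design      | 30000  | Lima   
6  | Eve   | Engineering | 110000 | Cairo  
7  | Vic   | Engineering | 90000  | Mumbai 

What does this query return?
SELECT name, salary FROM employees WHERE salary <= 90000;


Filtering: salary <= 90000
Matching: 4 rows

4 rows:
Hank, 60000
Pete, 50000
Tina, 30000
Vic, 90000


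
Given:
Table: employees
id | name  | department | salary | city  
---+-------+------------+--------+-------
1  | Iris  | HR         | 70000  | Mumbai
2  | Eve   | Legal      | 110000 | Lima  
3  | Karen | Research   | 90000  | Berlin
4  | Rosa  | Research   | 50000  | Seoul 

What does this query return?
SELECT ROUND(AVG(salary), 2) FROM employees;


SUM(salary) = 320000
COUNT = 4
ROUND(AVG, 2) = ROUND(320000 / 4, 2) = 80000.0

80000.0


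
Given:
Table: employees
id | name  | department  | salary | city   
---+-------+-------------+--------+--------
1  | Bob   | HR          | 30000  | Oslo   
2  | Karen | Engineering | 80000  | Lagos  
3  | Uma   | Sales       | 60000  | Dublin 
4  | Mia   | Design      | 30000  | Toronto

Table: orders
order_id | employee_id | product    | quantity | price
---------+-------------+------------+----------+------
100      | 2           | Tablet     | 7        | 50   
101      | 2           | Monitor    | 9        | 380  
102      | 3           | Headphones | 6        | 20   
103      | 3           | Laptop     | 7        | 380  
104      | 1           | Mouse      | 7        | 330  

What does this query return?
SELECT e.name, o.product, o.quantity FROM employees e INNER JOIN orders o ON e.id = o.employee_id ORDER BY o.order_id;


Joining employees.id = orders.employee_id:
  employee Karen (id=2) -> order Tablet
  employee Karen (id=2) -> order Monitor
  employee Uma (id=3) -> order Headphones
  employee Uma (id=3) -> order Laptop
  employee Bob (id=1) -> order Mouse


5 rows:
Karen, Tablet, 7
Karen, Monitor, 9
Uma, Headphones, 6
Uma, Laptop, 7
Bob, Mouse, 7


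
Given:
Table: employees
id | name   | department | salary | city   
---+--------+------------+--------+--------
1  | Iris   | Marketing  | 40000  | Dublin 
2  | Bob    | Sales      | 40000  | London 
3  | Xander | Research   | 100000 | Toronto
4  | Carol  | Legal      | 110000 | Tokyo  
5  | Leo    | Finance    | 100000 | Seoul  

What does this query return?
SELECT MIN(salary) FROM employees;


Salaries: 40000, 40000, 100000, 110000, 100000
MIN = 40000

40000


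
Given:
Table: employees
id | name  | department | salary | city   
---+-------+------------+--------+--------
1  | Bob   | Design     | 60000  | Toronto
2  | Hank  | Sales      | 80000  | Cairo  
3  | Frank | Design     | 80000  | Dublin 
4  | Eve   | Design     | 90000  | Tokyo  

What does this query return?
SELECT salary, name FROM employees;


Projecting columns: salary, name

4 rows:
60000, Bob
80000, Hank
80000, Frank
90000, Eve


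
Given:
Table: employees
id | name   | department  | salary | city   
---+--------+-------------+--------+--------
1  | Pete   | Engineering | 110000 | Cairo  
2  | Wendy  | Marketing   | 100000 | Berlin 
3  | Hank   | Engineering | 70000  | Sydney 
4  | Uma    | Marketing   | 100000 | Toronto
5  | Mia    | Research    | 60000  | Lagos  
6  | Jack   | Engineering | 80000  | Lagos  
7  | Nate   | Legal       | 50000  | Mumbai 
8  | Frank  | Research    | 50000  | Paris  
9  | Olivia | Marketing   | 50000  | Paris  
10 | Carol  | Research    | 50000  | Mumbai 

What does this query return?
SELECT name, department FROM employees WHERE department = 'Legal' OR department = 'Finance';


Filtering: department = 'Legal' OR 'Finance'
Matching: 1 rows

1 rows:
Nate, Legal


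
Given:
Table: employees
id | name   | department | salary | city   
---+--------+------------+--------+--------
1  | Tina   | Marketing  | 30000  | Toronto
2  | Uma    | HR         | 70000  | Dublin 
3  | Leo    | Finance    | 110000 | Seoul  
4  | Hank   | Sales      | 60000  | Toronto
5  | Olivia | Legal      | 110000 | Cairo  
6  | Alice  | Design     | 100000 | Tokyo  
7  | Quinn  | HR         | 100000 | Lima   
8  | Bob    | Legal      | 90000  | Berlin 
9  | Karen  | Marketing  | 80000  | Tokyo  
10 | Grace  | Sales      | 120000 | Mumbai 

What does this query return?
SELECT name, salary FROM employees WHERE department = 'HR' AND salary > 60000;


Filtering: department = 'HR' AND salary > 60000
Matching: 2 rows

2 rows:
Uma, 70000
Quinn, 100000


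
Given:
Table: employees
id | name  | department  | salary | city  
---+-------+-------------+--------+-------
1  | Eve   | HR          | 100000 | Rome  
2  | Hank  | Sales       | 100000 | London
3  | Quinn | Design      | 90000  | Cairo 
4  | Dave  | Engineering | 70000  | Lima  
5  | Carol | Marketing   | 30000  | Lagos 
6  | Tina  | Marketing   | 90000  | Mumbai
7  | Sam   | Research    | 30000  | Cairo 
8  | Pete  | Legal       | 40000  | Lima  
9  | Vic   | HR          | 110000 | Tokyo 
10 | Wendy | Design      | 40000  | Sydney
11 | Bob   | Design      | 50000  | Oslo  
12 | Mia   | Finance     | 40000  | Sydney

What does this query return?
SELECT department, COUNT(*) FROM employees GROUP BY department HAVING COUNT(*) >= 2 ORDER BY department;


Groups with count >= 2:
  Design: 3 -> PASS
  HR: 2 -> PASS
  Marketing: 2 -> PASS
  Engineering: 1 -> filtered out
  Finance: 1 -> filtered out
  Legal: 1 -> filtered out
  Research: 1 -> filtered out
  Sales: 1 -> filtered out


3 groups:
Design, 3
HR, 2
Marketing, 2


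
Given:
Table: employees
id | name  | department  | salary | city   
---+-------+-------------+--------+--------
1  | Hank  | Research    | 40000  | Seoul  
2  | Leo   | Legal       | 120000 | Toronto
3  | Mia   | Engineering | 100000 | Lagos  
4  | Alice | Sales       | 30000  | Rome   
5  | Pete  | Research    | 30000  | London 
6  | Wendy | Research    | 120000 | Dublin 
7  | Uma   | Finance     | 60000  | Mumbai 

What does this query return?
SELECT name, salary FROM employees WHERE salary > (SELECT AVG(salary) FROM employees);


Subquery: AVG(salary) = 71428.57
Filtering: salary > 71428.57
  Leo (120000) -> MATCH
  Mia (100000) -> MATCH
  Wendy (120000) -> MATCH


3 rows:
Leo, 120000
Mia, 100000
Wendy, 120000
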